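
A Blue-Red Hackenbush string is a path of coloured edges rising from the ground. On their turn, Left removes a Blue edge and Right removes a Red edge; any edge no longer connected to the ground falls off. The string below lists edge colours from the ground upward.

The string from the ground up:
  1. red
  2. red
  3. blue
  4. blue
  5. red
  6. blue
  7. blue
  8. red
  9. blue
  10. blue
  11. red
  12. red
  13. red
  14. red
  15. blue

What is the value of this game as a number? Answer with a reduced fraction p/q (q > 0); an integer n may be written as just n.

edge 1 of 15 (red): { none | 0 } -> -1
edge 2 of 15 (red): { none | -1 0 } -> -2
edge 3 of 15 (blue): { -2 | -1 0 } -> -3/2
edge 4 of 15 (blue): { -2 -3/2 | -1 0 } -> -5/4
edge 5 of 15 (red): { -2 -3/2 | -5/4 -1 0 } -> -11/8
edge 6 of 15 (blue): { -2 -3/2 -11/8 | -5/4 -1 0 } -> -21/16
edge 7 of 15 (blue): { -2 -3/2 -11/8 -21/16 | -5/4 -1 0 } -> -41/32
edge 8 of 15 (red): { -2 -3/2 -11/8 -21/16 | -41/32 -5/4 -1 0 } -> -83/64
edge 9 of 15 (blue): { -2 -3/2 -11/8 -21/16 -83/64 | -41/32 -5/4 -1 0 } -> -165/128
edge 10 of 15 (blue): { -2 -3/2 -11/8 -21/16 -83/64 -165/128 | -41/32 -5/4 -1 0 } -> -329/256
edge 11 of 15 (red): { -2 -3/2 -11/8 -21/16 -83/64 -165/128 | -329/256 -41/32 -5/4 -1 0 } -> -659/512
edge 12 of 15 (red): { -2 -3/2 -11/8 -21/16 -83/64 -165/128 | -659/512 -329/256 -41/32 -5/4 -1 0 } -> -1319/1024
edge 13 of 15 (red): { -2 -3/2 -11/8 -21/16 -83/64 -165/128 | -1319/1024 -659/512 -329/256 -41/32 -5/4 -1 0 } -> -2639/2048
edge 14 of 15 (red): { -2 -3/2 -11/8 -21/16 -83/64 -165/128 | -2639/2048 -1319/1024 -659/512 -329/256 -41/32 -5/4 -1 0 } -> -5279/4096
edge 15 of 15 (blue): { -2 -3/2 -11/8 -21/16 -83/64 -165/128 -5279/4096 | -2639/2048 -1319/1024 -659/512 -329/256 -41/32 -5/4 -1 0 } -> -10557/8192

-10557/8192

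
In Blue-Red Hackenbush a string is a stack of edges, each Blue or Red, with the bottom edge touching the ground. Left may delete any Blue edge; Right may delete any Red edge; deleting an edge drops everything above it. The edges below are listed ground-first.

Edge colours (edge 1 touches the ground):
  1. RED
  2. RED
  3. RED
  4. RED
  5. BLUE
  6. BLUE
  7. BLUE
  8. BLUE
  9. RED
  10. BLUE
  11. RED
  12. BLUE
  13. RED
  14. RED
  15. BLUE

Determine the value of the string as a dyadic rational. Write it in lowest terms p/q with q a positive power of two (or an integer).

edge 1 of 15 (RED): { — | 0 } so -1
edge 2 of 15 (RED): { — | -1, 0 } so -2
edge 3 of 15 (RED): { — | -2, -1, 0 } so -3
edge 4 of 15 (RED): { — | -3, -2, -1, 0 } so -4
edge 5 of 15 (BLUE): { -4 | -3, -2, -1, 0 } so -7/2
edge 6 of 15 (BLUE): { -4, -7/2 | -3, -2, -1, 0 } so -13/4
edge 7 of 15 (BLUE): { -4, -7/2, -13/4 | -3, -2, -1, 0 } so -25/8
edge 8 of 15 (BLUE): { -4, -7/2, -13/4, -25/8 | -3, -2, -1, 0 } so -49/16
edge 9 of 15 (RED): { -4, -7/2, -13/4, -25/8 | -49/16, -3, -2, -1, 0 } so -99/32
edge 10 of 15 (BLUE): { -4, -7/2, -13/4, -25/8, -99/32 | -49/16, -3, -2, -1, 0 } so -197/64
edge 11 of 15 (RED): { -4, -7/2, -13/4, -25/8, -99/32 | -197/64, -49/16, -3, -2, -1, 0 } so -395/128
edge 12 of 15 (BLUE): { -4, -7/2, -13/4, -25/8, -99/32, -395/128 | -197/64, -49/16, -3, -2, -1, 0 } so -789/256
edge 13 of 15 (RED): { -4, -7/2, -13/4, -25/8, -99/32, -395/128 | -789/256, -197/64, -49/16, -3, -2, -1, 0 } so -1579/512
edge 14 of 15 (RED): { -4, -7/2, -13/4, -25/8, -99/32, -395/128 | -1579/512, -789/256, -197/64, -49/16, -3, -2, -1, 0 } so -3159/1024
edge 15 of 15 (BLUE): { -4, -7/2, -13/4, -25/8, -99/32, -395/128, -3159/1024 | -1579/512, -789/256, -197/64, -49/16, -3, -2, -1, 0 } so -6317/2048

-6317/2048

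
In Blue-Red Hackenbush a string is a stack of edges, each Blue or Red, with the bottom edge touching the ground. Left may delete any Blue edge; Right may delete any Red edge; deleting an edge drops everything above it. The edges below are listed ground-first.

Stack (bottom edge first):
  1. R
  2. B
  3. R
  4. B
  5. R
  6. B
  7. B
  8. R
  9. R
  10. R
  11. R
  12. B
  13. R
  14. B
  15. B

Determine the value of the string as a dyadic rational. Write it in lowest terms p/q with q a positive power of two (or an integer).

-10729/16384

Build v(s[:k]) for k = 1..15, string s = R B R B R B B R R R R B R B B.
v_1 [R]  L=[·]  R=[0]  so -1
v_2 [RB]  L=[-1]  R=[0]  so -1/2
v_3 [RBR]  L=[-1]  R=[-1/2, 0]  so -3/4
v_4 [RBRB]  L=[-1, -3/4]  R=[-1/2, 0]  so -5/8
v_5 [RBRBR]  L=[-1, -3/4]  R=[-5/8, -1/2, 0]  so -11/16
v_6 [RBRBRB]  L=[-1, -3/4, -11/16]  R=[-5/8, -1/2, 0]  so -21/32
v_7 [RBRBRBB]  L=[-1, -3/4, -11/16, -21/32]  R=[-5/8, -1/2, 0]  so -41/64
v_8 [RBRBRBBR]  L=[-1, -3/4, -11/16, -21/32]  R=[-41/64, -5/8, -1/2, 0]  so -83/128
v_9 [RBRBRBBRR]  L=[-1, -3/4, -11/16, -21/32]  R=[-83/128, -41/64, -5/8, -1/2, 0]  so -167/256
v_10 [RBRBRBBRRR]  L=[-1, -3/4, -11/16, -21/32]  R=[-167/256, -83/128, -41/64, -5/8, -1/2, 0]  so -335/512
v_11 [RBRBRBBRRRR]  L=[-1, -3/4, -11/16, -21/32]  R=[-335/512, -167/256, -83/128, -41/64, -5/8, -1/2, 0]  so -671/1024
v_12 [RBRBRBBRRRRB]  L=[-1, -3/4, -11/16, -21/32, -671/1024]  R=[-335/512, -167/256, -83/128, -41/64, -5/8, -1/2, 0]  so -1341/2048
v_13 [RBRBRBBRRRRBR]  L=[-1, -3/4, -11/16, -21/32, -671/1024]  R=[-1341/2048, -335/512, -167/256, -83/128, -41/64, -5/8, -1/2, 0]  so -2683/4096
v_14 [RBRBRBBRRRRBRB]  L=[-1, -3/4, -11/16, -21/32, -671/1024, -2683/4096]  R=[-1341/2048, -335/512, -167/256, -83/128, -41/64, -5/8, -1/2, 0]  so -5365/8192
v_15 [RBRBRBBRRRRBRBB]  L=[-1, -3/4, -11/16, -21/32, -671/1024, -2683/4096, -5365/8192]  R=[-1341/2048, -335/512, -167/256, -83/128, -41/64, -5/8, -1/2, 0]  so -10729/16384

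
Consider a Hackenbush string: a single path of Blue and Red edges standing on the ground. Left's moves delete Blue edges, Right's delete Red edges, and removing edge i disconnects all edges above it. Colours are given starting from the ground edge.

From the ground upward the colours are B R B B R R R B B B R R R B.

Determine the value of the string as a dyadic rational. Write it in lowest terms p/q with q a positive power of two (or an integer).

Recurse on prefixes of the 14-edge string B R B B R R R B B B R R R B:
G(B) = { 0 |  } so 1
G(BR) = { 0 | 1 } so 1/2
G(BRB) = { 0; 1/2 | 1 } so 3/4
G(BRBB) = { 0; 1/2; 3/4 | 1 } so 7/8
G(BRBBR) = { 0; 1/2; 3/4 | 7/8; 1 } so 13/16
G(BRBBRR) = { 0; 1/2; 3/4 | 13/16; 7/8; 1 } so 25/32
G(BRBBRRR) = { 0; 1/2; 3/4 | 25/32; 13/16; 7/8; 1 } so 49/64
G(BRBBRRRB) = { 0; 1/2; 3/4; 49/64 | 25/32; 13/16; 7/8; 1 } so 99/128
G(BRBBRRRBB) = { 0; 1/2; 3/4; 49/64; 99/128 | 25/32; 13/16; 7/8; 1 } so 199/256
G(BRBBRRRBBB) = { 0; 1/2; 3/4; 49/64; 99/128; 199/256 | 25/32; 13/16; 7/8; 1 } so 399/512
G(BRBBRRRBBBR) = { 0; 1/2; 3/4; 49/64; 99/128; 199/256 | 399/512; 25/32; 13/16; 7/8; 1 } so 797/1024
G(BRBBRRRBBBRR) = { 0; 1/2; 3/4; 49/64; 99/128; 199/256 | 797/1024; 399/512; 25/32; 13/16; 7/8; 1 } so 1593/2048
G(BRBBRRRBBBRRR) = { 0; 1/2; 3/4; 49/64; 99/128; 199/256 | 1593/2048; 797/1024; 399/512; 25/32; 13/16; 7/8; 1 } so 3185/4096
G(BRBBRRRBBBRRRB) = { 0; 1/2; 3/4; 49/64; 99/128; 199/256; 3185/4096 | 1593/2048; 797/1024; 399/512; 25/32; 13/16; 7/8; 1 } so 6371/8192

6371/8192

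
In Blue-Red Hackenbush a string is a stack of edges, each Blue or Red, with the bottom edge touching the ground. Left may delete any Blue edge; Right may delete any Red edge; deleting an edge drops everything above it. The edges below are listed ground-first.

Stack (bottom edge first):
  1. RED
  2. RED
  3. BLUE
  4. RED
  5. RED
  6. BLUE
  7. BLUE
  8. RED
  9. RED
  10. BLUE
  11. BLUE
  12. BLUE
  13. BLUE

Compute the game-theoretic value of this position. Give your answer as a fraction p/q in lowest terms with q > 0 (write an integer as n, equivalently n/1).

-3681/2048

Prefix values for RED RED BLUE RED RED BLUE BLUE RED RED BLUE BLUE BLUE BLUE via {L|R} + simplicity:
edge 1 of 13 (RED): { none | 0 } so -1
edge 2 of 13 (RED): { none | -1 0 } so -2
edge 3 of 13 (BLUE): { -2 | -1 0 } so -3/2
edge 4 of 13 (RED): { -2 | -3/2 -1 0 } so -7/4
edge 5 of 13 (RED): { -2 | -7/4 -3/2 -1 0 } so -15/8
edge 6 of 13 (BLUE): { -2 -15/8 | -7/4 -3/2 -1 0 } so -29/16
edge 7 of 13 (BLUE): { -2 -15/8 -29/16 | -7/4 -3/2 -1 0 } so -57/32
edge 8 of 13 (RED): { -2 -15/8 -29/16 | -57/32 -7/4 -3/2 -1 0 } so -115/64
edge 9 of 13 (RED): { -2 -15/8 -29/16 | -115/64 -57/32 -7/4 -3/2 -1 0 } so -231/128
edge 10 of 13 (BLUE): { -2 -15/8 -29/16 -231/128 | -115/64 -57/32 -7/4 -3/2 -1 0 } so -461/256
edge 11 of 13 (BLUE): { -2 -15/8 -29/16 -231/128 -461/256 | -115/64 -57/32 -7/4 -3/2 -1 0 } so -921/512
edge 12 of 13 (BLUE): { -2 -15/8 -29/16 -231/128 -461/256 -921/512 | -115/64 -57/32 -7/4 -3/2 -1 0 } so -1841/1024
edge 13 of 13 (BLUE): { -2 -15/8 -29/16 -231/128 -461/256 -921/512 -1841/1024 | -115/64 -57/32 -7/4 -3/2 -1 0 } so -3681/2048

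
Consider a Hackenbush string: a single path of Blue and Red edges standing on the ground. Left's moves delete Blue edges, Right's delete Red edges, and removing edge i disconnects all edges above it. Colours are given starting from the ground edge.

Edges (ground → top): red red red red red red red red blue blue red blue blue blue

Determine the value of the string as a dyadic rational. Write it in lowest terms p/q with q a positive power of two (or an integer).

-465/64

Recurse on prefixes of the 14-edge string red red red red red red red red blue blue red blue blue blue:
r: Left { (no moves) }, Right { 0 } so simplest -1
rr: Left { (no moves) }, Right { -1, 0 } so simplest -2
rrr: Left { (no moves) }, Right { -2, -1, 0 } so simplest -3
rrrr: Left { (no moves) }, Right { -3, -2, -1, 0 } so simplest -4
rrrrr: Left { (no moves) }, Right { -4, -3, -2, -1, 0 } so simplest -5
rrrrrr: Left { (no moves) }, Right { -5, -4, -3, -2, -1, 0 } so simplest -6
rrrrrrr: Left { (no moves) }, Right { -6, -5, -4, -3, -2, -1, 0 } so simplest -7
rrrrrrrr: Left { (no moves) }, Right { -7, -6, -5, -4, -3, -2, -1, 0 } so simplest -8
rrrrrrrrb: Left { -8 }, Right { -7, -6, -5, -4, -3, -2, -1, 0 } so simplest -15/2
rrrrrrrrbb: Left { -8, -15/2 }, Right { -7, -6, -5, -4, -3, -2, -1, 0 } so simplest -29/4
rrrrrrrrbbr: Left { -8, -15/2 }, Right { -29/4, -7, -6, -5, -4, -3, -2, -1, 0 } so simplest -59/8
rrrrrrrrbbrb: Left { -8, -15/2, -59/8 }, Right { -29/4, -7, -6, -5, -4, -3, -2, -1, 0 } so simplest -117/16
rrrrrrrrbbrbb: Left { -8, -15/2, -59/8, -117/16 }, Right { -29/4, -7, -6, -5, -4, -3, -2, -1, 0 } so simplest -233/32
rrrrrrrrbbrbbb: Left { -8, -15/2, -59/8, -117/16, -233/32 }, Right { -29/4, -7, -6, -5, -4, -3, -2, -1, 0 } so simplest -465/64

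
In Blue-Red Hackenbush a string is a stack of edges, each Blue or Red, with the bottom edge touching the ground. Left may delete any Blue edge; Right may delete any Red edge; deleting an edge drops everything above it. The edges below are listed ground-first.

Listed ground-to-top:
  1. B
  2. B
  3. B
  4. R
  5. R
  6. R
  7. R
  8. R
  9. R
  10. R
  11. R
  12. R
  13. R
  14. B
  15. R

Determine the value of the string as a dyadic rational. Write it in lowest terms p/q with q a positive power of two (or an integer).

Prefix values for B B B R R R R R R R R R R B R via {L|R} + simplicity:
step 1: add B to get B; options L={ 0 } R={ · } ⇒ 1
step 2: add B to get BB; options L={ 0 1 } R={ · } ⇒ 2
step 3: add B to get BBB; options L={ 0 1 2 } R={ · } ⇒ 3
step 4: add R to get BBBR; options L={ 0 1 2 } R={ 3 } ⇒ 5/2
step 5: add R to get BBBRR; options L={ 0 1 2 } R={ 5/2 3 } ⇒ 9/4
step 6: add R to get BBBRRR; options L={ 0 1 2 } R={ 9/4 5/2 3 } ⇒ 17/8
step 7: add R to get BBBRRRR; options L={ 0 1 2 } R={ 17/8 9/4 5/2 3 } ⇒ 33/16
step 8: add R to get BBBRRRRR; options L={ 0 1 2 } R={ 33/16 17/8 9/4 5/2 3 } ⇒ 65/32
step 9: add R to get BBBRRRRRR; options L={ 0 1 2 } R={ 65/32 33/16 17/8 9/4 5/2 3 } ⇒ 129/64
step 10: add R to get BBBRRRRRRR; options L={ 0 1 2 } R={ 129/64 65/32 33/16 17/8 9/4 5/2 3 } ⇒ 257/128
step 11: add R to get BBBRRRRRRRR; options L={ 0 1 2 } R={ 257/128 129/64 65/32 33/16 17/8 9/4 5/2 3 } ⇒ 513/256
step 12: add R to get BBBRRRRRRRRR; options L={ 0 1 2 } R={ 513/256 257/128 129/64 65/32 33/16 17/8 9/4 5/2 3 } ⇒ 1025/512
step 13: add R to get BBBRRRRRRRRRR; options L={ 0 1 2 } R={ 1025/512 513/256 257/128 129/64 65/32 33/16 17/8 9/4 5/2 3 } ⇒ 2049/1024
step 14: add B to get BBBRRRRRRRRRRB; options L={ 0 1 2 2049/1024 } R={ 1025/512 513/256 257/128 129/64 65/32 33/16 17/8 9/4 5/2 3 } ⇒ 4099/2048
step 15: add R to get BBBRRRRRRRRRRBR; options L={ 0 1 2 2049/1024 } R={ 4099/2048 1025/512 513/256 257/128 129/64 65/32 33/16 17/8 9/4 5/2 3 } ⇒ 8197/4096

8197/4096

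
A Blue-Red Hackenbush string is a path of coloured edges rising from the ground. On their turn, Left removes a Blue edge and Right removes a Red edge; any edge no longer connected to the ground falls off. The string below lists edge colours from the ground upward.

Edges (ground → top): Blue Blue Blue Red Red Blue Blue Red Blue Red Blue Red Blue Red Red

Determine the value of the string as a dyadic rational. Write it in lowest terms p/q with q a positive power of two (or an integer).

9897/4096

edge 1 of 15 (Blue): { 0 | none } so 1
edge 2 of 15 (Blue): { 0, 1 | none } so 2
edge 3 of 15 (Blue): { 0, 1, 2 | none } so 3
edge 4 of 15 (Red): { 0, 1, 2 | 3 } so 5/2
edge 5 of 15 (Red): { 0, 1, 2 | 5/2, 3 } so 9/4
edge 6 of 15 (Blue): { 0, 1, 2, 9/4 | 5/2, 3 } so 19/8
edge 7 of 15 (Blue): { 0, 1, 2, 9/4, 19/8 | 5/2, 3 } so 39/16
edge 8 of 15 (Red): { 0, 1, 2, 9/4, 19/8 | 39/16, 5/2, 3 } so 77/32
edge 9 of 15 (Blue): { 0, 1, 2, 9/4, 19/8, 77/32 | 39/16, 5/2, 3 } so 155/64
edge 10 of 15 (Red): { 0, 1, 2, 9/4, 19/8, 77/32 | 155/64, 39/16, 5/2, 3 } so 309/128
edge 11 of 15 (Blue): { 0, 1, 2, 9/4, 19/8, 77/32, 309/128 | 155/64, 39/16, 5/2, 3 } so 619/256
edge 12 of 15 (Red): { 0, 1, 2, 9/4, 19/8, 77/32, 309/128 | 619/256, 155/64, 39/16, 5/2, 3 } so 1237/512
edge 13 of 15 (Blue): { 0, 1, 2, 9/4, 19/8, 77/32, 309/128, 1237/512 | 619/256, 155/64, 39/16, 5/2, 3 } so 2475/1024
edge 14 of 15 (Red): { 0, 1, 2, 9/4, 19/8, 77/32, 309/128, 1237/512 | 2475/1024, 619/256, 155/64, 39/16, 5/2, 3 } so 4949/2048
edge 15 of 15 (Red): { 0, 1, 2, 9/4, 19/8, 77/32, 309/128, 1237/512 | 4949/2048, 2475/1024, 619/256, 155/64, 39/16, 5/2, 3 } so 9897/4096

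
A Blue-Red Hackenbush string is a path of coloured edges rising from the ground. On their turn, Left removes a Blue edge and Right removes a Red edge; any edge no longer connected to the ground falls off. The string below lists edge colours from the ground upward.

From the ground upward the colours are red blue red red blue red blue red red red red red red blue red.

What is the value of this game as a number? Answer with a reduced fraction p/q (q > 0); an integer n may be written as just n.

Recurse on prefixes of the 15-edge string red blue red red blue red blue red red red red red red blue red:
edge 1 of 15 (red): { ∅ | 0 } → -1
edge 2 of 15 (blue): { -1 | 0 } → -1/2
edge 3 of 15 (red): { -1 | -1/2; 0 } → -3/4
edge 4 of 15 (red): { -1 | -3/4; -1/2; 0 } → -7/8
edge 5 of 15 (blue): { -1; -7/8 | -3/4; -1/2; 0 } → -13/16
edge 6 of 15 (red): { -1; -7/8 | -13/16; -3/4; -1/2; 0 } → -27/32
edge 7 of 15 (blue): { -1; -7/8; -27/32 | -13/16; -3/4; -1/2; 0 } → -53/64
edge 8 of 15 (red): { -1; -7/8; -27/32 | -53/64; -13/16; -3/4; -1/2; 0 } → -107/128
edge 9 of 15 (red): { -1; -7/8; -27/32 | -107/128; -53/64; -13/16; -3/4; -1/2; 0 } → -215/256
edge 10 of 15 (red): { -1; -7/8; -27/32 | -215/256; -107/128; -53/64; -13/16; -3/4; -1/2; 0 } → -431/512
edge 11 of 15 (red): { -1; -7/8; -27/32 | -431/512; -215/256; -107/128; -53/64; -13/16; -3/4; -1/2; 0 } → -863/1024
edge 12 of 15 (red): { -1; -7/8; -27/32 | -863/1024; -431/512; -215/256; -107/128; -53/64; -13/16; -3/4; -1/2; 0 } → -1727/2048
edge 13 of 15 (red): { -1; -7/8; -27/32 | -1727/2048; -863/1024; -431/512; -215/256; -107/128; -53/64; -13/16; -3/4; -1/2; 0 } → -3455/4096
edge 14 of 15 (blue): { -1; -7/8; -27/32; -3455/4096 | -1727/2048; -863/1024; -431/512; -215/256; -107/128; -53/64; -13/16; -3/4; -1/2; 0 } → -6909/8192
edge 15 of 15 (red): { -1; -7/8; -27/32; -3455/4096 | -6909/8192; -1727/2048; -863/1024; -431/512; -215/256; -107/128; -53/64; -13/16; -3/4; -1/2; 0 } → -13819/16384

-13819/16384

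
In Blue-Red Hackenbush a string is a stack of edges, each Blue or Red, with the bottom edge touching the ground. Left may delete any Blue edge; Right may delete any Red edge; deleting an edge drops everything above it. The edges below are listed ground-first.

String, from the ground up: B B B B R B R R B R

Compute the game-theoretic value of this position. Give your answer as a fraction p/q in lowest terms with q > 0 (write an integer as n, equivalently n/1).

Recurse on prefixes of the 10-edge string B B B B R B R R B R:
G_1 [B]  L=[0]  R=[none]  ⇒ 1
G_2 [BB]  L=[0; 1]  R=[none]  ⇒ 2
G_3 [BBB]  L=[0; 1; 2]  R=[none]  ⇒ 3
G_4 [BBBB]  L=[0; 1; 2; 3]  R=[none]  ⇒ 4
G_5 [BBBBR]  L=[0; 1; 2; 3]  R=[4]  ⇒ 7/2
G_6 [BBBBRB]  L=[0; 1; 2; 3; 7/2]  R=[4]  ⇒ 15/4
G_7 [BBBBRBR]  L=[0; 1; 2; 3; 7/2]  R=[15/4; 4]  ⇒ 29/8
G_8 [BBBBRBRR]  L=[0; 1; 2; 3; 7/2]  R=[29/8; 15/4; 4]  ⇒ 57/16
G_9 [BBBBRBRRB]  L=[0; 1; 2; 3; 7/2; 57/16]  R=[29/8; 15/4; 4]  ⇒ 115/32
G_10 [BBBBRBRRBR]  L=[0; 1; 2; 3; 7/2; 57/16]  R=[115/32; 29/8; 15/4; 4]  ⇒ 229/64

229/64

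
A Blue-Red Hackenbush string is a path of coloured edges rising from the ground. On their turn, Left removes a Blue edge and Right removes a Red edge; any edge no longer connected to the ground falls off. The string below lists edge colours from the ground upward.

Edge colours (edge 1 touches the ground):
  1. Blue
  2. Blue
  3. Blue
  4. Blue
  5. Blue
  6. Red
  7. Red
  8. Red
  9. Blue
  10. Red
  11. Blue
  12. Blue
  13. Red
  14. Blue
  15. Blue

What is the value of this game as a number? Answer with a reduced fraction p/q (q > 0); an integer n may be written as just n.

4279/1024

Recurse on prefixes of the 15-edge string Blue Blue Blue Blue Blue Red Red Red Blue Red Blue Blue Red Blue Blue:
v(B) = { 0 | — } — 1
v(BB) = { 0; 1 | — } — 2
v(BBB) = { 0; 1; 2 | — } — 3
v(BBBB) = { 0; 1; 2; 3 | — } — 4
v(BBBBB) = { 0; 1; 2; 3; 4 | — } — 5
v(BBBBBR) = { 0; 1; 2; 3; 4 | 5 } — 9/2
v(BBBBBRR) = { 0; 1; 2; 3; 4 | 9/2; 5 } — 17/4
v(BBBBBRRR) = { 0; 1; 2; 3; 4 | 17/4; 9/2; 5 } — 33/8
v(BBBBBRRRB) = { 0; 1; 2; 3; 4; 33/8 | 17/4; 9/2; 5 } — 67/16
v(BBBBBRRRBR) = { 0; 1; 2; 3; 4; 33/8 | 67/16; 17/4; 9/2; 5 } — 133/32
v(BBBBBRRRBRB) = { 0; 1; 2; 3; 4; 33/8; 133/32 | 67/16; 17/4; 9/2; 5 } — 267/64
v(BBBBBRRRBRBB) = { 0; 1; 2; 3; 4; 33/8; 133/32; 267/64 | 67/16; 17/4; 9/2; 5 } — 535/128
v(BBBBBRRRBRBBR) = { 0; 1; 2; 3; 4; 33/8; 133/32; 267/64 | 535/128; 67/16; 17/4; 9/2; 5 } — 1069/256
v(BBBBBRRRBRBBRB) = { 0; 1; 2; 3; 4; 33/8; 133/32; 267/64; 1069/256 | 535/128; 67/16; 17/4; 9/2; 5 } — 2139/512
v(BBBBBRRRBRBBRBB) = { 0; 1; 2; 3; 4; 33/8; 133/32; 267/64; 1069/256; 2139/512 | 535/128; 67/16; 17/4; 9/2; 5 } — 4279/1024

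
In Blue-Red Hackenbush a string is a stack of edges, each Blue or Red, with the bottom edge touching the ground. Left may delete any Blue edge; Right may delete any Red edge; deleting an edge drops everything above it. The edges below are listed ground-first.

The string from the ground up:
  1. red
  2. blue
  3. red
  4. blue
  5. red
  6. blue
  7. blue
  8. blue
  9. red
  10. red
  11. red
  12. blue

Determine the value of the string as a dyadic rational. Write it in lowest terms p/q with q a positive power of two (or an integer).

1 of 12 · r · max L −∞ · min R 0 → -1
2 of 12 · rb · max L -1 · min R 0 → -1/2
3 of 12 · rbr · max L -1 · min R -1/2 → -3/4
4 of 12 · rbrb · max L -3/4 · min R -1/2 → -5/8
5 of 12 · rbrbr · max L -3/4 · min R -5/8 → -11/16
6 of 12 · rbrbrb · max L -11/16 · min R -5/8 → -21/32
7 of 12 · rbrbrbb · max L -21/32 · min R -5/8 → -41/64
8 of 12 · rbrbrbbb · max L -41/64 · min R -5/8 → -81/128
9 of 12 · rbrbrbbbr · max L -41/64 · min R -81/128 → -163/256
10 of 12 · rbrbrbbbrr · max L -41/64 · min R -163/256 → -327/512
11 of 12 · rbrbrbbbrrr · max L -41/64 · min R -327/512 → -655/1024
12 of 12 · rbrbrbbbrrrb · max L -655/1024 · min R -327/512 → -1309/2048

-1309/2048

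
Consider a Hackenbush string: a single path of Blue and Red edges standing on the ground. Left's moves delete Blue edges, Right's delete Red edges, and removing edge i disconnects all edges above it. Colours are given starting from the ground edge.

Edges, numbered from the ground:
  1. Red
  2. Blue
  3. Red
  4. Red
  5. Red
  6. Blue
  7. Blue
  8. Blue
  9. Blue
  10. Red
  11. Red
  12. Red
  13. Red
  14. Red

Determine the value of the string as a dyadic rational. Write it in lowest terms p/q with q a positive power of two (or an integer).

Prefix values for Red Blue Red Red Red Blue Blue Blue Blue Red Red Red Red Red via {L|R} + simplicity:
edge 1 of 14 (Red): {  | 0 } => -1
edge 2 of 14 (Blue): { -1 | 0 } => -1/2
edge 3 of 14 (Red): { -1 | -1/2,0 } => -3/4
edge 4 of 14 (Red): { -1 | -3/4,-1/2,0 } => -7/8
edge 5 of 14 (Red): { -1 | -7/8,-3/4,-1/2,0 } => -15/16
edge 6 of 14 (Blue): { -1,-15/16 | -7/8,-3/4,-1/2,0 } => -29/32
edge 7 of 14 (Blue): { -1,-15/16,-29/32 | -7/8,-3/4,-1/2,0 } => -57/64
edge 8 of 14 (Blue): { -1,-15/16,-29/32,-57/64 | -7/8,-3/4,-1/2,0 } => -113/128
edge 9 of 14 (Blue): { -1,-15/16,-29/32,-57/64,-113/128 | -7/8,-3/4,-1/2,0 } => -225/256
edge 10 of 14 (Red): { -1,-15/16,-29/32,-57/64,-113/128 | -225/256,-7/8,-3/4,-1/2,0 } => -451/512
edge 11 of 14 (Red): { -1,-15/16,-29/32,-57/64,-113/128 | -451/512,-225/256,-7/8,-3/4,-1/2,0 } => -903/1024
edge 12 of 14 (Red): { -1,-15/16,-29/32,-57/64,-113/128 | -903/1024,-451/512,-225/256,-7/8,-3/4,-1/2,0 } => -1807/2048
edge 13 of 14 (Red): { -1,-15/16,-29/32,-57/64,-113/128 | -1807/2048,-903/1024,-451/512,-225/256,-7/8,-3/4,-1/2,0 } => -3615/4096
edge 14 of 14 (Red): { -1,-15/16,-29/32,-57/64,-113/128 | -3615/4096,-1807/2048,-903/1024,-451/512,-225/256,-7/8,-3/4,-1/2,0 } => -7231/8192

-7231/8192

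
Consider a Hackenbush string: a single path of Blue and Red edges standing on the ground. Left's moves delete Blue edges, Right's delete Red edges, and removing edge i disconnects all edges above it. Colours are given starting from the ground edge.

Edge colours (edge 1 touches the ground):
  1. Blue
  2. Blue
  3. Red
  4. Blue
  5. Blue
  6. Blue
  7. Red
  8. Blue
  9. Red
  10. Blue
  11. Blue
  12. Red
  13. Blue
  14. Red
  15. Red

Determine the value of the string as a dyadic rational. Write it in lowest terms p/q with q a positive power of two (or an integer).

Build v(s[:k]) for k = 1..15, string s = Blue Blue Red Blue Blue Blue Red Blue Red Blue Blue Red Blue Red Red.
step 1: add Blue to get B; options L={ 0 } R={  } -> 1
step 2: add Blue to get BB; options L={ 0, 1 } R={  } -> 2
step 3: add Red to get BBR; options L={ 0, 1 } R={ 2 } -> 3/2
step 4: add Blue to get BBRB; options L={ 0, 1, 3/2 } R={ 2 } -> 7/4
step 5: add Blue to get BBRBB; options L={ 0, 1, 3/2, 7/4 } R={ 2 } -> 15/8
step 6: add Blue to get BBRBBB; options L={ 0, 1, 3/2, 7/4, 15/8 } R={ 2 } -> 31/16
step 7: add Red to get BBRBBBR; options L={ 0, 1, 3/2, 7/4, 15/8 } R={ 31/16, 2 } -> 61/32
step 8: add Blue to get BBRBBBRB; options L={ 0, 1, 3/2, 7/4, 15/8, 61/32 } R={ 31/16, 2 } -> 123/64
step 9: add Red to get BBRBBBRBR; options L={ 0, 1, 3/2, 7/4, 15/8, 61/32 } R={ 123/64, 31/16, 2 } -> 245/128
step 10: add Blue to get BBRBBBRBRB; options L={ 0, 1, 3/2, 7/4, 15/8, 61/32, 245/128 } R={ 123/64, 31/16, 2 } -> 491/256
step 11: add Blue to get BBRBBBRBRBB; options L={ 0, 1, 3/2, 7/4, 15/8, 61/32, 245/128, 491/256 } R={ 123/64, 31/16, 2 } -> 983/512
step 12: add Red to get BBRBBBRBRBBR; options L={ 0, 1, 3/2, 7/4, 15/8, 61/32, 245/128, 491/256 } R={ 983/512, 123/64, 31/16, 2 } -> 1965/1024
step 13: add Blue to get BBRBBBRBRBBRB; options L={ 0, 1, 3/2, 7/4, 15/8, 61/32, 245/128, 491/256, 1965/1024 } R={ 983/512, 123/64, 31/16, 2 } -> 3931/2048
step 14: add Red to get BBRBBBRBRBBRBR; options L={ 0, 1, 3/2, 7/4, 15/8, 61/32, 245/128, 491/256, 1965/1024 } R={ 3931/2048, 983/512, 123/64, 31/16, 2 } -> 7861/4096
step 15: add Red to get BBRBBBRBRBBRBRR; options L={ 0, 1, 3/2, 7/4, 15/8, 61/32, 245/128, 491/256, 1965/1024 } R={ 7861/4096, 3931/2048, 983/512, 123/64, 31/16, 2 } -> 15721/8192

15721/8192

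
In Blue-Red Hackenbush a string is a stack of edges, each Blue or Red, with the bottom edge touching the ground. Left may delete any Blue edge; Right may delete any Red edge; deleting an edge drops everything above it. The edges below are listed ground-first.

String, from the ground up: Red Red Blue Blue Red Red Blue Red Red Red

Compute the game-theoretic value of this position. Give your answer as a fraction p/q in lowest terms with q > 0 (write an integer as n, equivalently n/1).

edge 1 of 10 (Red): { none | 0 } → -1
edge 2 of 10 (Red): { none | -1 0 } → -2
edge 3 of 10 (Blue): { -2 | -1 0 } → -3/2
edge 4 of 10 (Blue): { -2 -3/2 | -1 0 } → -5/4
edge 5 of 10 (Red): { -2 -3/2 | -5/4 -1 0 } → -11/8
edge 6 of 10 (Red): { -2 -3/2 | -11/8 -5/4 -1 0 } → -23/16
edge 7 of 10 (Blue): { -2 -3/2 -23/16 | -11/8 -5/4 -1 0 } → -45/32
edge 8 of 10 (Red): { -2 -3/2 -23/16 | -45/32 -11/8 -5/4 -1 0 } → -91/64
edge 9 of 10 (Red): { -2 -3/2 -23/16 | -91/64 -45/32 -11/8 -5/4 -1 0 } → -183/128
edge 10 of 10 (Red): { -2 -3/2 -23/16 | -183/128 -91/64 -45/32 -11/8 -5/4 -1 0 } → -367/256

-367/256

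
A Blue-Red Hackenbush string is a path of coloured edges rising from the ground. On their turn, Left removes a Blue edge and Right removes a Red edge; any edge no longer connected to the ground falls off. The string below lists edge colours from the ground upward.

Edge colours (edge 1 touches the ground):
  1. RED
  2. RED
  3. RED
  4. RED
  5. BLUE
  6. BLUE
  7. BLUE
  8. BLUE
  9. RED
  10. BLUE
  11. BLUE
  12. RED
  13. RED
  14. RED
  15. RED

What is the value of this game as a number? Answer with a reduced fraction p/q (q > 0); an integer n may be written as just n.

-6303/2048

step 1: add RED to get R; options L={ none } R={ 0 } -> -1
step 2: add RED to get RR; options L={ none } R={ -1,0 } -> -2
step 3: add RED to get RRR; options L={ none } R={ -2,-1,0 } -> -3
step 4: add RED to get RRRR; options L={ none } R={ -3,-2,-1,0 } -> -4
step 5: add BLUE to get RRRRB; options L={ -4 } R={ -3,-2,-1,0 } -> -7/2
step 6: add BLUE to get RRRRBB; options L={ -4,-7/2 } R={ -3,-2,-1,0 } -> -13/4
step 7: add BLUE to get RRRRBBB; options L={ -4,-7/2,-13/4 } R={ -3,-2,-1,0 } -> -25/8
step 8: add BLUE to get RRRRBBBB; options L={ -4,-7/2,-13/4,-25/8 } R={ -3,-2,-1,0 } -> -49/16
step 9: add RED to get RRRRBBBBR; options L={ -4,-7/2,-13/4,-25/8 } R={ -49/16,-3,-2,-1,0 } -> -99/32
step 10: add BLUE to get RRRRBBBBRB; options L={ -4,-7/2,-13/4,-25/8,-99/32 } R={ -49/16,-3,-2,-1,0 } -> -197/64
step 11: add BLUE to get RRRRBBBBRBB; options L={ -4,-7/2,-13/4,-25/8,-99/32,-197/64 } R={ -49/16,-3,-2,-1,0 } -> -393/128
step 12: add RED to get RRRRBBBBRBBR; options L={ -4,-7/2,-13/4,-25/8,-99/32,-197/64 } R={ -393/128,-49/16,-3,-2,-1,0 } -> -787/256
step 13: add RED to get RRRRBBBBRBBRR; options L={ -4,-7/2,-13/4,-25/8,-99/32,-197/64 } R={ -787/256,-393/128,-49/16,-3,-2,-1,0 } -> -1575/512
step 14: add RED to get RRRRBBBBRBBRRR; options L={ -4,-7/2,-13/4,-25/8,-99/32,-197/64 } R={ -1575/512,-787/256,-393/128,-49/16,-3,-2,-1,0 } -> -3151/1024
step 15: add RED to get RRRRBBBBRBBRRRR; options L={ -4,-7/2,-13/4,-25/8,-99/32,-197/64 } R={ -3151/1024,-1575/512,-787/256,-393/128,-49/16,-3,-2,-1,0 } -> -6303/2048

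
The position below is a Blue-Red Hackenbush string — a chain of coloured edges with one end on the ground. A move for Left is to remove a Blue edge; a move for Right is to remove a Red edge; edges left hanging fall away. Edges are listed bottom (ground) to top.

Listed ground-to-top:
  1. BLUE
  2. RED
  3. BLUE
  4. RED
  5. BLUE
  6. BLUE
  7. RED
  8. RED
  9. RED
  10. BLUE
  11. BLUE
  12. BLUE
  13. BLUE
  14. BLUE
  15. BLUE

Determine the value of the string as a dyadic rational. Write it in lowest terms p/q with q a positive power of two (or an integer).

Prefix values for BLUE RED BLUE RED BLUE BLUE RED RED RED BLUE BLUE BLUE BLUE BLUE BLUE via {L|R} + simplicity:
step 1: add BLUE to get B; options L={ 0 } R={ · } = 1
step 2: add RED to get BR; options L={ 0 } R={ 1 } = 1/2
step 3: add BLUE to get BRB; options L={ 0, 1/2 } R={ 1 } = 3/4
step 4: add RED to get BRBR; options L={ 0, 1/2 } R={ 3/4, 1 } = 5/8
step 5: add BLUE to get BRBRB; options L={ 0, 1/2, 5/8 } R={ 3/4, 1 } = 11/16
step 6: add BLUE to get BRBRBB; options L={ 0, 1/2, 5/8, 11/16 } R={ 3/4, 1 } = 23/32
step 7: add RED to get BRBRBBR; options L={ 0, 1/2, 5/8, 11/16 } R={ 23/32, 3/4, 1 } = 45/64
step 8: add RED to get BRBRBBRR; options L={ 0, 1/2, 5/8, 11/16 } R={ 45/64, 23/32, 3/4, 1 } = 89/128
step 9: add RED to get BRBRBBRRR; options L={ 0, 1/2, 5/8, 11/16 } R={ 89/128, 45/64, 23/32, 3/4, 1 } = 177/256
step 10: add BLUE to get BRBRBBRRRB; options L={ 0, 1/2, 5/8, 11/16, 177/256 } R={ 89/128, 45/64, 23/32, 3/4, 1 } = 355/512
step 11: add BLUE to get BRBRBBRRRBB; options L={ 0, 1/2, 5/8, 11/16, 177/256, 355/512 } R={ 89/128, 45/64, 23/32, 3/4, 1 } = 711/1024
step 12: add BLUE to get BRBRBBRRRBBB; options L={ 0, 1/2, 5/8, 11/16, 177/256, 355/512, 711/1024 } R={ 89/128, 45/64, 23/32, 3/4, 1 } = 1423/2048
step 13: add BLUE to get BRBRBBRRRBBBB; options L={ 0, 1/2, 5/8, 11/16, 177/256, 355/512, 711/1024, 1423/2048 } R={ 89/128, 45/64, 23/32, 3/4, 1 } = 2847/4096
step 14: add BLUE to get BRBRBBRRRBBBBB; options L={ 0, 1/2, 5/8, 11/16, 177/256, 355/512, 711/1024, 1423/2048, 2847/4096 } R={ 89/128, 45/64, 23/32, 3/4, 1 } = 5695/8192
step 15: add BLUE to get BRBRBBRRRBBBBBB; options L={ 0, 1/2, 5/8, 11/16, 177/256, 355/512, 711/1024, 1423/2048, 2847/4096, 5695/8192 } R={ 89/128, 45/64, 23/32, 3/4, 1 } = 11391/16384

11391/16384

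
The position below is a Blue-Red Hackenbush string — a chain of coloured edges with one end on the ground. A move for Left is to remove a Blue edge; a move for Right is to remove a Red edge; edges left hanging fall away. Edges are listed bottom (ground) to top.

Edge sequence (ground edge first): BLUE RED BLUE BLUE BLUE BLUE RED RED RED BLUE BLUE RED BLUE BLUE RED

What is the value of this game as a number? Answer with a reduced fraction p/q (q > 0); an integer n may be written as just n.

edge 1 of 15 (BLUE): { 0 | · } — 1
edge 2 of 15 (RED): { 0 | 1 } — 1/2
edge 3 of 15 (BLUE): { 0 1/2 | 1 } — 3/4
edge 4 of 15 (BLUE): { 0 1/2 3/4 | 1 } — 7/8
edge 5 of 15 (BLUE): { 0 1/2 3/4 7/8 | 1 } — 15/16
edge 6 of 15 (BLUE): { 0 1/2 3/4 7/8 15/16 | 1 } — 31/32
edge 7 of 15 (RED): { 0 1/2 3/4 7/8 15/16 | 31/32 1 } — 61/64
edge 8 of 15 (RED): { 0 1/2 3/4 7/8 15/16 | 61/64 31/32 1 } — 121/128
edge 9 of 15 (RED): { 0 1/2 3/4 7/8 15/16 | 121/128 61/64 31/32 1 } — 241/256
edge 10 of 15 (BLUE): { 0 1/2 3/4 7/8 15/16 241/256 | 121/128 61/64 31/32 1 } — 483/512
edge 11 of 15 (BLUE): { 0 1/2 3/4 7/8 15/16 241/256 483/512 | 121/128 61/64 31/32 1 } — 967/1024
edge 12 of 15 (RED): { 0 1/2 3/4 7/8 15/16 241/256 483/512 | 967/1024 121/128 61/64 31/32 1 } — 1933/2048
edge 13 of 15 (BLUE): { 0 1/2 3/4 7/8 15/16 241/256 483/512 1933/2048 | 967/1024 121/128 61/64 31/32 1 } — 3867/4096
edge 14 of 15 (BLUE): { 0 1/2 3/4 7/8 15/16 241/256 483/512 1933/2048 3867/4096 | 967/1024 121/128 61/64 31/32 1 } — 7735/8192
edge 15 of 15 (RED): { 0 1/2 3/4 7/8 15/16 241/256 483/512 1933/2048 3867/4096 | 7735/8192 967/1024 121/128 61/64 31/32 1 } — 15469/16384

15469/16384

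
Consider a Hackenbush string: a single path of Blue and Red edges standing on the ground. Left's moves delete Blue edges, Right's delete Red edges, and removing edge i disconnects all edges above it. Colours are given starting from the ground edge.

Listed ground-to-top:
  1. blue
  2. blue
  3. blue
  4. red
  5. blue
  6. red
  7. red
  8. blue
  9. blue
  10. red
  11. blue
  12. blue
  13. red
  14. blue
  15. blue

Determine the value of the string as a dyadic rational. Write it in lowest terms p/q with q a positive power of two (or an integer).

Build val(s[:k]) for k = 1..15, string s = blue blue blue red blue red red blue blue red blue blue red blue blue.
step 1: add blue to get b; options L={ 0 } R={ (no moves) } — 1
step 2: add blue to get bb; options L={ 0 1 } R={ (no moves) } — 2
step 3: add blue to get bbb; options L={ 0 1 2 } R={ (no moves) } — 3
step 4: add red to get bbbr; options L={ 0 1 2 } R={ 3 } — 5/2
step 5: add blue to get bbbrb; options L={ 0 1 2 5/2 } R={ 3 } — 11/4
step 6: add red to get bbbrbr; options L={ 0 1 2 5/2 } R={ 11/4 3 } — 21/8
step 7: add red to get bbbrbrr; options L={ 0 1 2 5/2 } R={ 21/8 11/4 3 } — 41/16
step 8: add blue to get bbbrbrrb; options L={ 0 1 2 5/2 41/16 } R={ 21/8 11/4 3 } — 83/32
step 9: add blue to get bbbrbrrbb; options L={ 0 1 2 5/2 41/16 83/32 } R={ 21/8 11/4 3 } — 167/64
step 10: add red to get bbbrbrrbbr; options L={ 0 1 2 5/2 41/16 83/32 } R={ 167/64 21/8 11/4 3 } — 333/128
step 11: add blue to get bbbrbrrbbrb; options L={ 0 1 2 5/2 41/16 83/32 333/128 } R={ 167/64 21/8 11/4 3 } — 667/256
step 12: add blue to get bbbrbrrbbrbb; options L={ 0 1 2 5/2 41/16 83/32 333/128 667/256 } R={ 167/64 21/8 11/4 3 } — 1335/512
step 13: add red to get bbbrbrrbbrbbr; options L={ 0 1 2 5/2 41/16 83/32 333/128 667/256 } R={ 1335/512 167/64 21/8 11/4 3 } — 2669/1024
step 14: add blue to get bbbrbrrbbrbbrb; options L={ 0 1 2 5/2 41/16 83/32 333/128 667/256 2669/1024 } R={ 1335/512 167/64 21/8 11/4 3 } — 5339/2048
step 15: add blue to get bbbrbrrbbrbbrbb; options L={ 0 1 2 5/2 41/16 83/32 333/128 667/256 2669/1024 5339/2048 } R={ 1335/512 167/64 21/8 11/4 3 } — 10679/4096

10679/4096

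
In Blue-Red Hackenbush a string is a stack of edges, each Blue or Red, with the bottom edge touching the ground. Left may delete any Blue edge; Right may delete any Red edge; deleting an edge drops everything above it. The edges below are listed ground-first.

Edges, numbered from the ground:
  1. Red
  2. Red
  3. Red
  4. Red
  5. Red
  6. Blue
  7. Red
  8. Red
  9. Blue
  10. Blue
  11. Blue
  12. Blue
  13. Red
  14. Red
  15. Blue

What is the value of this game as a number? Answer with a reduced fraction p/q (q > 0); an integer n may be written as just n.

-4877/1024

Build g(s[:k]) for k = 1..15, string s = Red Red Red Red Red Blue Red Red Blue Blue Blue Blue Red Red Blue.
R: Left {  }, Right { 0 } -> simplest -1
RR: Left {  }, Right { -1; 0 } -> simplest -2
RRR: Left {  }, Right { -2; -1; 0 } -> simplest -3
RRRR: Left {  }, Right { -3; -2; -1; 0 } -> simplest -4
RRRRR: Left {  }, Right { -4; -3; -2; -1; 0 } -> simplest -5
RRRRRB: Left { -5 }, Right { -4; -3; -2; -1; 0 } -> simplest -9/2
RRRRRBR: Left { -5 }, Right { -9/2; -4; -3; -2; -1; 0 } -> simplest -19/4
RRRRRBRR: Left { -5 }, Right { -19/4; -9/2; -4; -3; -2; -1; 0 } -> simplest -39/8
RRRRRBRRB: Left { -5; -39/8 }, Right { -19/4; -9/2; -4; -3; -2; -1; 0 } -> simplest -77/16
RRRRRBRRBB: Left { -5; -39/8; -77/16 }, Right { -19/4; -9/2; -4; -3; -2; -1; 0 } -> simplest -153/32
RRRRRBRRBBB: Left { -5; -39/8; -77/16; -153/32 }, Right { -19/4; -9/2; -4; -3; -2; -1; 0 } -> simplest -305/64
RRRRRBRRBBBB: Left { -5; -39/8; -77/16; -153/32; -305/64 }, Right { -19/4; -9/2; -4; -3; -2; -1; 0 } -> simplest -609/128
RRRRRBRRBBBBR: Left { -5; -39/8; -77/16; -153/32; -305/64 }, Right { -609/128; -19/4; -9/2; -4; -3; -2; -1; 0 } -> simplest -1219/256
RRRRRBRRBBBBRR: Left { -5; -39/8; -77/16; -153/32; -305/64 }, Right { -1219/256; -609/128; -19/4; -9/2; -4; -3; -2; -1; 0 } -> simplest -2439/512
RRRRRBRRBBBBRRB: Left { -5; -39/8; -77/16; -153/32; -305/64; -2439/512 }, Right { -1219/256; -609/128; -19/4; -9/2; -4; -3; -2; -1; 0 } -> simplest -4877/1024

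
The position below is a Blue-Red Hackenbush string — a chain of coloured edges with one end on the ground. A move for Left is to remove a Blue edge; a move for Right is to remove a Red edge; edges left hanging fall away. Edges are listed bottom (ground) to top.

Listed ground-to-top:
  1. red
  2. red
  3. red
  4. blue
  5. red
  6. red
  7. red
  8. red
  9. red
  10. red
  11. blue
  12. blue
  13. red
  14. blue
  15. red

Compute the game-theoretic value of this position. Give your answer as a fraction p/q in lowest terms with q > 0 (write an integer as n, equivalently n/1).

-12235/4096

Prefix values for red red red blue red red red red red red blue blue red blue red via {L|R} + simplicity:
value_1 [r]  L=[(no moves)]  R=[0]  = -1
value_2 [rr]  L=[(no moves)]  R=[-1 0]  = -2
value_3 [rrr]  L=[(no moves)]  R=[-2 -1 0]  = -3
value_4 [rrrb]  L=[-3]  R=[-2 -1 0]  = -5/2
value_5 [rrrbr]  L=[-3]  R=[-5/2 -2 -1 0]  = -11/4
value_6 [rrrbrr]  L=[-3]  R=[-11/4 -5/2 -2 -1 0]  = -23/8
value_7 [rrrbrrr]  L=[-3]  R=[-23/8 -11/4 -5/2 -2 -1 0]  = -47/16
value_8 [rrrbrrrr]  L=[-3]  R=[-47/16 -23/8 -11/4 -5/2 -2 -1 0]  = -95/32
value_9 [rrrbrrrrr]  L=[-3]  R=[-95/32 -47/16 -23/8 -11/4 -5/2 -2 -1 0]  = -191/64
value_10 [rrrbrrrrrr]  L=[-3]  R=[-191/64 -95/32 -47/16 -23/8 -11/4 -5/2 -2 -1 0]  = -383/128
value_11 [rrrbrrrrrrb]  L=[-3 -383/128]  R=[-191/64 -95/32 -47/16 -23/8 -11/4 -5/2 -2 -1 0]  = -765/256
value_12 [rrrbrrrrrrbb]  L=[-3 -383/128 -765/256]  R=[-191/64 -95/32 -47/16 -23/8 -11/4 -5/2 -2 -1 0]  = -1529/512
value_13 [rrrbrrrrrrbbr]  L=[-3 -383/128 -765/256]  R=[-1529/512 -191/64 -95/32 -47/16 -23/8 -11/4 -5/2 -2 -1 0]  = -3059/1024
value_14 [rrrbrrrrrrbbrb]  L=[-3 -383/128 -765/256 -3059/1024]  R=[-1529/512 -191/64 -95/32 -47/16 -23/8 -11/4 -5/2 -2 -1 0]  = -6117/2048
value_15 [rrrbrrrrrrbbrbr]  L=[-3 -383/128 -765/256 -3059/1024]  R=[-6117/2048 -1529/512 -191/64 -95/32 -47/16 -23/8 -11/4 -5/2 -2 -1 0]  = -12235/4096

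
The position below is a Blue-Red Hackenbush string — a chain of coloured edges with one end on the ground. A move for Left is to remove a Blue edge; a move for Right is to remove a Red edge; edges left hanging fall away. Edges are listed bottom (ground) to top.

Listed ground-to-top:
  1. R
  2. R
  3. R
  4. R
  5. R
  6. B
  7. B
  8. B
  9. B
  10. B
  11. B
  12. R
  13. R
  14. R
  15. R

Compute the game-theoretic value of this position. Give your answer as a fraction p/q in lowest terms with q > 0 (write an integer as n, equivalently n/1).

-4127/1024

Prefix values for R R R R R B B B B B B R R R R via {L|R} + simplicity:
step 1: add R to get R; options L={ ∅ } R={ 0 } = -1
step 2: add R to get RR; options L={ ∅ } R={ -1; 0 } = -2
step 3: add R to get RRR; options L={ ∅ } R={ -2; -1; 0 } = -3
step 4: add R to get RRRR; options L={ ∅ } R={ -3; -2; -1; 0 } = -4
step 5: add R to get RRRRR; options L={ ∅ } R={ -4; -3; -2; -1; 0 } = -5
step 6: add B to get RRRRRB; options L={ -5 } R={ -4; -3; -2; -1; 0 } = -9/2
step 7: add B to get RRRRRBB; options L={ -5; -9/2 } R={ -4; -3; -2; -1; 0 } = -17/4
step 8: add B to get RRRRRBBB; options L={ -5; -9/2; -17/4 } R={ -4; -3; -2; -1; 0 } = -33/8
step 9: add B to get RRRRRBBBB; options L={ -5; -9/2; -17/4; -33/8 } R={ -4; -3; -2; -1; 0 } = -65/16
step 10: add B to get RRRRRBBBBB; options L={ -5; -9/2; -17/4; -33/8; -65/16 } R={ -4; -3; -2; -1; 0 } = -129/32
step 11: add B to get RRRRRBBBBBB; options L={ -5; -9/2; -17/4; -33/8; -65/16; -129/32 } R={ -4; -3; -2; -1; 0 } = -257/64
step 12: add R to get RRRRRBBBBBBR; options L={ -5; -9/2; -17/4; -33/8; -65/16; -129/32 } R={ -257/64; -4; -3; -2; -1; 0 } = -515/128
step 13: add R to get RRRRRBBBBBBRR; options L={ -5; -9/2; -17/4; -33/8; -65/16; -129/32 } R={ -515/128; -257/64; -4; -3; -2; -1; 0 } = -1031/256
step 14: add R to get RRRRRBBBBBBRRR; options L={ -5; -9/2; -17/4; -33/8; -65/16; -129/32 } R={ -1031/256; -515/128; -257/64; -4; -3; -2; -1; 0 } = -2063/512
step 15: add R to get RRRRRBBBBBBRRRR; options L={ -5; -9/2; -17/4; -33/8; -65/16; -129/32 } R={ -2063/512; -1031/256; -515/128; -257/64; -4; -3; -2; -1; 0 } = -4127/1024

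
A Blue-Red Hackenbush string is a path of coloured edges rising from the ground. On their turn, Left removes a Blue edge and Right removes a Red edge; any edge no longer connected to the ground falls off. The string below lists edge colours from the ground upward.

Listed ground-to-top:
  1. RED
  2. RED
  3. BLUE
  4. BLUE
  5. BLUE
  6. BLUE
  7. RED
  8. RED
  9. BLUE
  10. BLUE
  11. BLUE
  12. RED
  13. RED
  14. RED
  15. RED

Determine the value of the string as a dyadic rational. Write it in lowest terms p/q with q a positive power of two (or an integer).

Recurse on prefixes of the 15-edge string RED RED BLUE BLUE BLUE BLUE RED RED BLUE BLUE BLUE RED RED RED RED:
value(R) = { — | 0 } — -1
value(RR) = { — | -1,0 } — -2
value(RRB) = { -2 | -1,0 } — -3/2
value(RRBB) = { -2,-3/2 | -1,0 } — -5/4
value(RRBBB) = { -2,-3/2,-5/4 | -1,0 } — -9/8
value(RRBBBB) = { -2,-3/2,-5/4,-9/8 | -1,0 } — -17/16
value(RRBBBBR) = { -2,-3/2,-5/4,-9/8 | -17/16,-1,0 } — -35/32
value(RRBBBBRR) = { -2,-3/2,-5/4,-9/8 | -35/32,-17/16,-1,0 } — -71/64
value(RRBBBBRRB) = { -2,-3/2,-5/4,-9/8,-71/64 | -35/32,-17/16,-1,0 } — -141/128
value(RRBBBBRRBB) = { -2,-3/2,-5/4,-9/8,-71/64,-141/128 | -35/32,-17/16,-1,0 } — -281/256
value(RRBBBBRRBBB) = { -2,-3/2,-5/4,-9/8,-71/64,-141/128,-281/256 | -35/32,-17/16,-1,0 } — -561/512
value(RRBBBBRRBBBR) = { -2,-3/2,-5/4,-9/8,-71/64,-141/128,-281/256 | -561/512,-35/32,-17/16,-1,0 } — -1123/1024
value(RRBBBBRRBBBRR) = { -2,-3/2,-5/4,-9/8,-71/64,-141/128,-281/256 | -1123/1024,-561/512,-35/32,-17/16,-1,0 } — -2247/2048
value(RRBBBBRRBBBRRR) = { -2,-3/2,-5/4,-9/8,-71/64,-141/128,-281/256 | -2247/2048,-1123/1024,-561/512,-35/32,-17/16,-1,0 } — -4495/4096
value(RRBBBBRRBBBRRRR) = { -2,-3/2,-5/4,-9/8,-71/64,-141/128,-281/256 | -4495/4096,-2247/2048,-1123/1024,-561/512,-35/32,-17/16,-1,0 } — -8991/8192

-8991/8192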